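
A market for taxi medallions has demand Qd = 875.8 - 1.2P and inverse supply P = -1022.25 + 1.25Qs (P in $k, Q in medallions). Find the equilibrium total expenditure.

In direct form, Qs = 817.8 + 0.8P.
The market clears where 875.8 - 1.2P = 817.8 + 0.8P. Rearranging, 2P = 58, hence P* = 29.
Then Q* = 875.8 - 1.2(29) = 841.
Total expenditure = P* × Q* = 29 × 841 = 24389.

Total expenditure = 24389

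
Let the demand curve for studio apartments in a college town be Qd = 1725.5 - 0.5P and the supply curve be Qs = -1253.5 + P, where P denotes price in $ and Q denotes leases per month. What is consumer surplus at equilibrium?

Set Qd = Qs: 1725.5 - 0.5P = -1253.5 + P, so 2979 = 1.5P and P* = 1986.
Substitute back: Q* = 1725.5 - 0.5(1986) = 732.5.
Demand choke price (Qd = 0): P = 1725.5/0.5 = 3451. Consumer surplus = ½ × (3451 - 1986) × 732.5 = 536556.25.

Consumer surplus = 536556.25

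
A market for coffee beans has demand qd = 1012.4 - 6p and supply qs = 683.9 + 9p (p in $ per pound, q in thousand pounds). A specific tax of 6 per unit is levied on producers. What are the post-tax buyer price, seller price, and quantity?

The tax drives a wedge p_b - p_s = 6. Substituting p_s = p_b - 6 into supply: qs = 629.9 + 9p_b.
Market clearing requires 1012.4 - 6p_b = 629.9 + 9p_b; hence 382.5 = 15p_b and p_b = 25.5.
So p_s = 19.5 and the quantity traded is q = 1012.4 - 6(25.5) = 859.4.

p_b = 25.5, p_s = 19.5, q = 859.4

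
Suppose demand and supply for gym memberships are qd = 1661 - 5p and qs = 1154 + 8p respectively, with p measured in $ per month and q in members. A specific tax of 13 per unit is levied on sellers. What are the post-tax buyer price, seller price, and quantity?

With a tax of 13 on sellers, they supply based on the net price p_s = p_b - 13, so qs = 1050 + 8p_b.
Market clearing requires 1661 - 5p_b = 1050 + 8p_b; hence 611 = 13p_b and p_b = 47.
So p_s = 34 and the quantity traded is q = 1661 - 5(47) = 1426.

p_b = 47, p_s = 34, q = 1426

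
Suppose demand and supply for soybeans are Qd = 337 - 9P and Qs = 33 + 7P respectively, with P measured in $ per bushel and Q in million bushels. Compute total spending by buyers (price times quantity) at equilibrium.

Total spending by buyers = 3154

Set Qd = Qs: 337 - 9P = 33 + 7P, so 304 = 16P and P* = 19.
Then Q* = 337 - 9(19) = 166.
Total spending by buyers = P* × Q* = 19 × 166 = 3154.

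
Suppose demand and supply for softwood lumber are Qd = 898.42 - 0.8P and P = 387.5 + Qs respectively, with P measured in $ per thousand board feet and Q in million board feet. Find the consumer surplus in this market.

Consumer surplus = 66789.75625

Solving each curve for Q: Qs = -387.5 + P.
Set Qd = Qs: 898.42 - 0.8P = -387.5 + P, so 1285.92 = 1.8P and P* = 714.4.
Then Q* = 898.42 - 0.8(714.4) = 326.9.
Demand choke price (Qd = 0): P = 898.42/0.8 = 1123.025. Consumer surplus = ½ × (1123.025 - 714.4) × 326.9 = 66789.75625.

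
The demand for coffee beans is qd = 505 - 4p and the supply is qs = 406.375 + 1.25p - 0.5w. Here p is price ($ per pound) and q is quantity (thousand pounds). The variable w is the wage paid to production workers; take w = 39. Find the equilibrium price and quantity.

With w = 39, supply is qs = 386.875 + 1.25p.
The market clears where 505 - 4p = 386.875 + 1.25p. Rearranging, 5.25p = 118.125, hence p* = 22.5.
Substitute back: q* = 505 - 4(22.5) = 415.

p* = 22.5, q* = 415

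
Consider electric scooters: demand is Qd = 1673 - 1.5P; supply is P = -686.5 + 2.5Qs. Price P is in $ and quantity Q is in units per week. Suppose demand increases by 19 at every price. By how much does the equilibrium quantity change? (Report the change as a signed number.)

ΔQ = 4

Rewriting in direct form: Qs = 274.6 + 0.4P.
The market clears where 1673 - 1.5P = 274.6 + 0.4P. Rearranging, 1.9P = 1398.4, hence P* = 736.
From the demand curve, Q* = 1673 - 1.5(736) = 569.
After the shift, demand is Qd = 1692 - 1.5P.
New equilibrium: 1417.4 = 1.9P, so P = 746 and Q = 573.
ΔQ = 573 - 569 = 4.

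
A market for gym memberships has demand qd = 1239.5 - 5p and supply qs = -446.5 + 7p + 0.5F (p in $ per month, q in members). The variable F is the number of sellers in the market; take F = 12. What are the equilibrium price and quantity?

With F = 12, supply is qs = -440.5 + 7p.
Set qd = qs: 1239.5 - 5p = -440.5 + 7p, so 1680 = 12p and p* = 140.
Then q* = 1239.5 - 5(140) = 539.5.

p* = 140, q* = 539.5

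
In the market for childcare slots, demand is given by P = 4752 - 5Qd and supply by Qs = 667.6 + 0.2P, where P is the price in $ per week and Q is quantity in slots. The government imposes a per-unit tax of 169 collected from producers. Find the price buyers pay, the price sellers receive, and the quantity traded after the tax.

In direct form, Qd = 950.4 - 0.2P.
Producers keep P_s = P_b - 169 per unit, so supply in terms of the buyer price is Qs = 633.8 + 0.2P_b.
Equate demand and the shifted supply: 950.4 - 0.2P_b = 633.8 + 0.2P_b, giving 0.4P_b = 316.6, so P_b = 791.5.
So P_s = 622.5 and the quantity traded is Q = 950.4 - 0.2(791.5) = 792.1.

P_b = 791.5, P_s = 622.5, Q = 792.1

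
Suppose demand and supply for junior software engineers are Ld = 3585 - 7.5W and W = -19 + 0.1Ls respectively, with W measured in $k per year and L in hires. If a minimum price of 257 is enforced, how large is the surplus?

Solving each curve for L: Ls = 190 + 10W.
With W fixed at 257, quantity demanded is 1657.5 and quantity supplied is 2760.
Surplus = Ls - Ld = 2760 - 1657.5 = 1102.5.

Surplus = 1102.5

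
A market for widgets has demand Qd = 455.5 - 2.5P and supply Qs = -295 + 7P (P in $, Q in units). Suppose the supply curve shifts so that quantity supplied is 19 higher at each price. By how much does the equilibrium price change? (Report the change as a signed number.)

The market clears where 455.5 - 2.5P = -295 + 7P. Rearranging, 9.5P = 750.5, hence P* = 79.
Then Q* = 455.5 - 2.5(79) = 258.
After the shift, supply is Qs = -276 + 7P.
The new intersection has 731.5 = 9.5P, i.e. P = 77, Q = 263.
ΔP = 77 - 79 = -2.

ΔP = -2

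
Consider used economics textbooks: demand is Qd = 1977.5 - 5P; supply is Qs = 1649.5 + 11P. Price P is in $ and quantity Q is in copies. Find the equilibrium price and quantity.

The market clears where 1977.5 - 5P = 1649.5 + 11P. Rearranging, 16P = 328, hence P* = 20.5.
From the demand curve, Q* = 1977.5 - 5(20.5) = 1875.

P* = 20.5, Q* = 1875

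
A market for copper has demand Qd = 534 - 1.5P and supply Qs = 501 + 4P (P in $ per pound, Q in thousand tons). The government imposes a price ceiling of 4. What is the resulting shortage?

Shortage = 11

With P fixed at 4, quantity demanded is 528 and quantity supplied is 517.
Shortage = Qd - Qs = 528 - 517 = 11.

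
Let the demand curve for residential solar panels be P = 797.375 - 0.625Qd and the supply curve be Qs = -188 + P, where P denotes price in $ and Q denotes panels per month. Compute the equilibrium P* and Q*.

P* = 563, Q* = 375

Rewriting in direct form: Qd = 1275.8 - 1.6P.
The market clears where 1275.8 - 1.6P = -188 + P. Rearranging, 2.6P = 1463.8, hence P* = 563.
Substitute back: Q* = 1275.8 - 1.6(563) = 375.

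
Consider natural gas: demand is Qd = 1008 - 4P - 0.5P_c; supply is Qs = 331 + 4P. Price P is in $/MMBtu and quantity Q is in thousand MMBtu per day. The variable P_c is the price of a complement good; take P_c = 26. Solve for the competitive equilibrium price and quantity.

With P_c = 26, demand is Qd = 995 - 4P.
Set Qd = Qs: 995 - 4P = 331 + 4P, so 664 = 8P and P* = 83.
Plugging P* into demand: Q* = 995 - 4(83) = 663.

P* = 83, Q* = 663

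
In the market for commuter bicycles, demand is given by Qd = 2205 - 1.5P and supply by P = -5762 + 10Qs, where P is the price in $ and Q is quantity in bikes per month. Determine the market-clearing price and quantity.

P* = 1018, Q* = 678

Rewriting in direct form: Qs = 576.2 + 0.1P.
Set Qd = Qs: 2205 - 1.5P = 576.2 + 0.1P, so 1628.8 = 1.6P and P* = 1018.
Plugging P* into demand: Q* = 2205 - 1.5(1018) = 678.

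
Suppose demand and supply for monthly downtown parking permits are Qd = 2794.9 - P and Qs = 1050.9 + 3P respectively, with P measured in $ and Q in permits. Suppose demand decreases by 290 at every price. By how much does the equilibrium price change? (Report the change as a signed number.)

ΔP = -72.5

At equilibrium Qd = Qs, so 2794.9 - P = 1050.9 + 3P; collecting terms, 1744 = 4P and P* = 436.
From the demand curve, Q* = 2794.9 - 436 = 2358.9.
After the shift, demand is Qd = 2504.9 - P.
The new intersection has 1454 = 4P, i.e. P = 363.5, Q = 2141.4.
ΔP = 363.5 - 436 = -72.5.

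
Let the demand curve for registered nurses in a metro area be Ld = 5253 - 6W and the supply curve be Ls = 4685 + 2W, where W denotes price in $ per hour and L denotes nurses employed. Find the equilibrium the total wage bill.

The total wage bill = 342717

The market clears where 5253 - 6W = 4685 + 2W. Rearranging, 8W = 568, hence W* = 71.
From the demand curve, L* = 5253 - 6(71) = 4827.
The total wage bill = W* × L* = 71 × 4827 = 342717.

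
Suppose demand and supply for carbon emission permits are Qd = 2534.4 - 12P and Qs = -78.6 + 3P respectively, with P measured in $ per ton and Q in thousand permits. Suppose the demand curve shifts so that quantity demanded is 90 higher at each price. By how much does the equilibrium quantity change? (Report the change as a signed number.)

Equating demand and supply, 2534.4 - 12P = -78.6 + 3P gives 15P = 2613, so P* = 174.2.
Plugging P* into demand: Q* = 2534.4 - 12(174.2) = 444.
After the shift, demand is Qd = 2624.4 - 12P.
The new intersection has 2703 = 15P, i.e. P = 180.2, Q = 462.
ΔQ = 462 - 444 = 18.

ΔQ = 18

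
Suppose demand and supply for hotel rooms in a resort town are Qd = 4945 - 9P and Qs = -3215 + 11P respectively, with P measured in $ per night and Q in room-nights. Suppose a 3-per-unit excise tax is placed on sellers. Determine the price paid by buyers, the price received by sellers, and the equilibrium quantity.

With a tax of 3 on sellers, they supply based on the net price P_s = P_b - 3, so Qs = -3248 + 11P_b.
Set Qd = Qs: 4945 - 9P_b = -3248 + 11P_b, so 8193 = 20P_b and P_b = 409.65.
So P_s = 406.65 and the quantity traded is Q = 4945 - 9(409.65) = 1258.15.

P_b = 409.65, P_s = 406.65, Q = 1258.15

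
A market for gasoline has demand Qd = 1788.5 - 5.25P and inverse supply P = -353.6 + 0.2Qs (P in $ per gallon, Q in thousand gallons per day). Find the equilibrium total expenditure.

In direct form, Qs = 1768 + 5P.
Equating demand and supply, 1788.5 - 5.25P = 1768 + 5P gives 10.25P = 20.5, so P* = 2.
From the demand curve, Q* = 1788.5 - 5.25(2) = 1778.
Total expenditure = P* × Q* = 2 × 1778 = 3556.

Total expenditure = 3556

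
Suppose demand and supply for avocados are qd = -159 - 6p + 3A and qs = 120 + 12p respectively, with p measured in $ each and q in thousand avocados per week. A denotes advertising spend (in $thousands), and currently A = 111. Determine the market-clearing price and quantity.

p* = 3, q* = 156

With A = 111, demand is qd = 174 - 6p.
The market clears where 174 - 6p = 120 + 12p. Rearranging, 18p = 54, hence p* = 3.
Substitute back: q* = 174 - 6(3) = 156.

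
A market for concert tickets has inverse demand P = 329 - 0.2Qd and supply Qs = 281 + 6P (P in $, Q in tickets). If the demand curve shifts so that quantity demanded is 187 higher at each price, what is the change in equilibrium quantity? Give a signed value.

Rewriting in direct form: Qd = 1645 - 5P.
At equilibrium Qd = Qs, so 1645 - 5P = 281 + 6P; collecting terms, 1364 = 11P and P* = 124.
Substitute back: Q* = 1645 - 5(124) = 1025.
After the shift, demand is Qd = 1832 - 5P.
Re-solving, 11P = 1551 gives P = 141 and Q = 1127.
ΔQ = 1127 - 1025 = 102.

ΔQ = 102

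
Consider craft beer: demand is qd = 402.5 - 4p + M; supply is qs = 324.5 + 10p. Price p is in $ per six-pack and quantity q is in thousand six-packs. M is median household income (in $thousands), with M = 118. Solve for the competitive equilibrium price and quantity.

p* = 14, q* = 464.5

With M = 118, demand is qd = 520.5 - 4p.
Set qd = qs: 520.5 - 4p = 324.5 + 10p, so 196 = 14p and p* = 14.
Then q* = 520.5 - 4(14) = 464.5.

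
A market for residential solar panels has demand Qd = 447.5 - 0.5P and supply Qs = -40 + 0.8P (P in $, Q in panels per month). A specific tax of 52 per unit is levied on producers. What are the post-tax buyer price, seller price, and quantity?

Producers keep P_s = P_b - 52 per unit, so supply in terms of the buyer price is Qs = -81.6 + 0.8P_b.
Equate demand and the shifted supply: 447.5 - 0.5P_b = -81.6 + 0.8P_b, giving 1.3P_b = 529.1, so P_b = 407.
Then P_s = 407 - 52 = 355 and Q = 447.5 - 0.5(407) = 244.

P_b = 407, P_s = 355, Q = 244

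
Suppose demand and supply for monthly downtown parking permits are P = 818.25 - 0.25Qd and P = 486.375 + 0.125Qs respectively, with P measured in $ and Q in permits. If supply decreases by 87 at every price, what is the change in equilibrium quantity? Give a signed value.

ΔQ = -29

Inverting to quantity form: Qd = 3273 - 4P and Qs = -3891 + 8P.
At equilibrium Qd = Qs, so 3273 - 4P = -3891 + 8P; collecting terms, 7164 = 12P and P* = 597.
From the demand curve, Q* = 3273 - 4(597) = 885.
After the shift, supply is Qs = -3978 + 8P.
New equilibrium: 7251 = 12P, so P = 604.25 and Q = 856.
ΔQ = 856 - 885 = -29.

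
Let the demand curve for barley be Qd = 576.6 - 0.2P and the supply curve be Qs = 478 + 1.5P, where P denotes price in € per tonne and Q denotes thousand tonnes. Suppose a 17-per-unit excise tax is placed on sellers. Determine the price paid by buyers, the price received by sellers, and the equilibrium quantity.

P_b = 73, P_s = 56, Q = 562

With a tax of 17 on sellers, they supply based on the net price P_s = P_b - 17, so Qs = 452.5 + 1.5P_b.
Market clearing requires 576.6 - 0.2P_b = 452.5 + 1.5P_b; hence 124.1 = 1.7P_b and P_b = 73.
So P_s = 56 and the quantity traded is Q = 576.6 - 0.2(73) = 562.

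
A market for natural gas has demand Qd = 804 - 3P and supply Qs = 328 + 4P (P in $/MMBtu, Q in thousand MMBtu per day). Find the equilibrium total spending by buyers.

At equilibrium Qd = Qs, so 804 - 3P = 328 + 4P; collecting terms, 476 = 7P and P* = 68.
Plugging P* into demand: Q* = 804 - 3(68) = 600.
Total spending by buyers = P* × Q* = 68 × 600 = 40800.

Total spending by buyers = 40800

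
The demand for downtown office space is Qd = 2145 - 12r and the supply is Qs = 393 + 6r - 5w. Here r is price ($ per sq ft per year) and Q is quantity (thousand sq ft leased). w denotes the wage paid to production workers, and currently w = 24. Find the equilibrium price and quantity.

With w = 24, supply is Qs = 273 + 6r.
Set Qd = Qs: 2145 - 12r = 273 + 6r, so 1872 = 18r and r* = 104.
Plugging r* into demand: Q* = 2145 - 12(104) = 897.

r* = 104, Q* = 897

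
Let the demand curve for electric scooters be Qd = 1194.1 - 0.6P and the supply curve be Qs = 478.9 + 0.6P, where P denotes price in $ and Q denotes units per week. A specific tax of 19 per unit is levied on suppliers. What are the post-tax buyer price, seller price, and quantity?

P_b = 605.5, P_s = 586.5, Q = 830.8

The tax drives a wedge P_b - P_s = 19. Substituting P_s = P_b - 19 into supply: Qs = 467.5 + 0.6P_b.
Set Qd = Qs: 1194.1 - 0.6P_b = 467.5 + 0.6P_b, so 726.6 = 1.2P_b and P_b = 605.5.
So P_s = 586.5 and the quantity traded is Q = 1194.1 - 0.6(605.5) = 830.8.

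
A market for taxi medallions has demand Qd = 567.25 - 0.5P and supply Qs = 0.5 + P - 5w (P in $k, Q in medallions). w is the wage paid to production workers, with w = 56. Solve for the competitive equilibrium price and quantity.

With w = 56, supply is Qs = -279.5 + P.
Equating demand and supply, 567.25 - 0.5P = -279.5 + P gives 1.5P = 846.75, so P* = 564.5.
Then Q* = 567.25 - 0.5(564.5) = 285.

P* = 564.5, Q* = 285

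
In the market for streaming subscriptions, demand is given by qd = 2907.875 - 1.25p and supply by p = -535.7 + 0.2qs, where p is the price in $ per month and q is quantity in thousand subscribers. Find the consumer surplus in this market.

Consumer surplus = 3276417.6

Inverting to quantity form: qs = 2678.5 + 5p.
The market clears where 2907.875 - 1.25p = 2678.5 + 5p. Rearranging, 6.25p = 229.375, hence p* = 36.7.
Substitute back: q* = 2907.875 - 1.25(36.7) = 2862.
Demand choke price (qd = 0): p = 2907.875/1.25 = 2326.3. Consumer surplus = ½ × (2326.3 - 36.7) × 2862 = 3276417.6.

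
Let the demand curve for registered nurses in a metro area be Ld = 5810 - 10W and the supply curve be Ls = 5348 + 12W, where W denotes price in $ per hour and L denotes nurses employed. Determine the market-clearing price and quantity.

W* = 21, L* = 5600

Set Ld = Ls: 5810 - 10W = 5348 + 12W, so 462 = 22W and W* = 21.
From the demand curve, L* = 5810 - 10(21) = 5600.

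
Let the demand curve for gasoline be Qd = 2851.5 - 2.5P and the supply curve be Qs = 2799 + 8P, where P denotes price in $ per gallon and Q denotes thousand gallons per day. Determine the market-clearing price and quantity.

Equating demand and supply, 2851.5 - 2.5P = 2799 + 8P gives 10.5P = 52.5, so P* = 5.
Substitute back: Q* = 2851.5 - 2.5(5) = 2839.

P* = 5, Q* = 2839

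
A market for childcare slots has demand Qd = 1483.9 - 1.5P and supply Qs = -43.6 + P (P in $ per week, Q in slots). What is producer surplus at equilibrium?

At equilibrium Qd = Qs, so 1483.9 - 1.5P = -43.6 + P; collecting terms, 1527.5 = 2.5P and P* = 611.
Plugging P* into demand: Q* = 1483.9 - 1.5(611) = 567.4.
Supply choke price (Qs = 0): P = 43.6. Producer surplus = ½ × (611 - 43.6) × 567.4 = 160971.38.

Producer surplus = 160971.38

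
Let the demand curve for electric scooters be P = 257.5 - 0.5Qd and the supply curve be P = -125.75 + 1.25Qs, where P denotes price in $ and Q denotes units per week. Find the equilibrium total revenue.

In direct form, Qd = 515 - 2P and Qs = 100.6 + 0.8P.
Set Qd = Qs: 515 - 2P = 100.6 + 0.8P, so 414.4 = 2.8P and P* = 148.
Plugging P* into demand: Q* = 515 - 2(148) = 219.
Total revenue = P* × Q* = 148 × 219 = 32412.

Total revenue = 32412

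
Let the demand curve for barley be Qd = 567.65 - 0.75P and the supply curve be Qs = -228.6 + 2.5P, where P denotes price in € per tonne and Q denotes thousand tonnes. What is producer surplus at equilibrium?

Producer surplus = 29475.842

At equilibrium Qd = Qs, so 567.65 - 0.75P = -228.6 + 2.5P; collecting terms, 796.25 = 3.25P and P* = 245.
Then Q* = 567.65 - 0.75(245) = 383.9.
Supply choke price (Qs = 0): P = 91.44. Producer surplus = ½ × (245 - 91.44) × 383.9 = 29475.842.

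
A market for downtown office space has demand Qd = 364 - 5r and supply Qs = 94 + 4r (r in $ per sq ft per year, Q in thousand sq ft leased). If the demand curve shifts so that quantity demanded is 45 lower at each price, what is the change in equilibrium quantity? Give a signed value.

At equilibrium Qd = Qs, so 364 - 5r = 94 + 4r; collecting terms, 270 = 9r and r* = 30.
Then Q* = 364 - 5(30) = 214.
After the shift, demand is Qd = 319 - 5r.
New equilibrium: 225 = 9r, so r = 25 and Q = 194.
ΔQ = 194 - 214 = -20.

ΔQ = -20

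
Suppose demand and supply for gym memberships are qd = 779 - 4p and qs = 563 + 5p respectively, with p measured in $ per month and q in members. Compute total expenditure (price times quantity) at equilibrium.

Total expenditure = 16392

Equating demand and supply, 779 - 4p = 563 + 5p gives 9p = 216, so p* = 24.
Then q* = 779 - 4(24) = 683.
Total expenditure = p* × q* = 24 × 683 = 16392.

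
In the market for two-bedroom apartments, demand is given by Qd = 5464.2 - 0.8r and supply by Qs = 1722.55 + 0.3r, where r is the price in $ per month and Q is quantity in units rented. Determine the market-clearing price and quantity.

Equating demand and supply, 5464.2 - 0.8r = 1722.55 + 0.3r gives 1.1r = 3741.65, so r* = 3401.5.
Then Q* = 5464.2 - 0.8(3401.5) = 2743.

r* = 3401.5, Q* = 2743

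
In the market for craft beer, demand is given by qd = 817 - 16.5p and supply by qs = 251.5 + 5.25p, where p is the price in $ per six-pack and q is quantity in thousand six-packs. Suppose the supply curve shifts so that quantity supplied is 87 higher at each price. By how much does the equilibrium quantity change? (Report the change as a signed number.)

At equilibrium qd = qs, so 817 - 16.5p = 251.5 + 5.25p; collecting terms, 565.5 = 21.75p and p* = 26.
Then q* = 817 - 16.5(26) = 388.
After the shift, supply is qs = 338.5 + 5.25p.
The new intersection has 478.5 = 21.75p, i.e. p = 22, q = 454.
Δq = 454 - 388 = 66.

Δq = 66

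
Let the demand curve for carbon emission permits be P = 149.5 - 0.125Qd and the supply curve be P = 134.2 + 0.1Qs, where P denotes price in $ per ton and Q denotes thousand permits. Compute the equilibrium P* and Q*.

Solving each curve for Q: Qd = 1196 - 8P and Qs = -1342 + 10P.
At equilibrium Qd = Qs, so 1196 - 8P = -1342 + 10P; collecting terms, 2538 = 18P and P* = 141.
Substitute back: Q* = 1196 - 8(141) = 68.

P* = 141, Q* = 68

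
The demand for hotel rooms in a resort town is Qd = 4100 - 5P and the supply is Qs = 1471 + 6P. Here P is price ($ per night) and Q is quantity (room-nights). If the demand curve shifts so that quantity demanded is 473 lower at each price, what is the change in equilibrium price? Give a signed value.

ΔP = -43

At equilibrium Qd = Qs, so 4100 - 5P = 1471 + 6P; collecting terms, 2629 = 11P and P* = 239.
From the demand curve, Q* = 4100 - 5(239) = 2905.
After the shift, demand is Qd = 3627 - 5P.
The new intersection has 2156 = 11P, i.e. P = 196, Q = 2647.
ΔP = 196 - 239 = -43.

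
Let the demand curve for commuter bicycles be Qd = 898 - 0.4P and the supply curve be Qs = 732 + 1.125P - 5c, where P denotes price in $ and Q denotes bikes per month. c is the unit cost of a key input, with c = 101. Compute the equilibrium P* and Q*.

P* = 440, Q* = 722

With c = 101, supply is Qs = 227 + 1.125P.
Equating demand and supply, 898 - 0.4P = 227 + 1.125P gives 1.525P = 671, so P* = 440.
Plugging P* into demand: Q* = 898 - 0.4(440) = 722.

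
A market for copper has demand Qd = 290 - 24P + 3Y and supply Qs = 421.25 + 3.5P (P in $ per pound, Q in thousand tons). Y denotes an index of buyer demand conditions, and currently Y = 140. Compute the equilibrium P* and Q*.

P* = 10.5, Q* = 458

With Y = 140, demand is Qd = 710 - 24P.
Equating demand and supply, 710 - 24P = 421.25 + 3.5P gives 27.5P = 288.75, so P* = 10.5.
Substitute back: Q* = 710 - 24(10.5) = 458.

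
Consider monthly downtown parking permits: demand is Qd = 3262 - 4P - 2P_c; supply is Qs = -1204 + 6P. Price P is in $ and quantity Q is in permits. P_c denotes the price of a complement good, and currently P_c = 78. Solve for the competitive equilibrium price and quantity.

P* = 431, Q* = 1382

With P_c = 78, demand is Qd = 3106 - 4P.
At equilibrium Qd = Qs, so 3106 - 4P = -1204 + 6P; collecting terms, 4310 = 10P and P* = 431.
From the demand curve, Q* = 3106 - 4(431) = 1382.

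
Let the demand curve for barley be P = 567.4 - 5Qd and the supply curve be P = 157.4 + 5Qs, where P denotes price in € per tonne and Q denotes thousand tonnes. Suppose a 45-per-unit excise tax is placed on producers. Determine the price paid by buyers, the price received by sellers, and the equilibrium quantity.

In direct form, Qd = 113.48 - 0.2P and Qs = -31.48 + 0.2P.
With a tax of 45 on producers, they supply based on the net price P_s = P_b - 45, so Qs = -40.48 + 0.2P_b.
Equate demand and the shifted supply: 113.48 - 0.2P_b = -40.48 + 0.2P_b, giving 0.4P_b = 153.96, so P_b = 384.9.
So P_s = 339.9 and the quantity traded is Q = 113.48 - 0.2(384.9) = 36.5.

P_b = 384.9, P_s = 339.9, Q = 36.5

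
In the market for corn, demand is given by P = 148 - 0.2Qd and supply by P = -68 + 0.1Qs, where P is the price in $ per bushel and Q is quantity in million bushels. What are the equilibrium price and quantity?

P* = 4, Q* = 720

Solving each curve for Q: Qd = 740 - 5P and Qs = 680 + 10P.
Equating demand and supply, 740 - 5P = 680 + 10P gives 15P = 60, so P* = 4.
From the demand curve, Q* = 740 - 5(4) = 720.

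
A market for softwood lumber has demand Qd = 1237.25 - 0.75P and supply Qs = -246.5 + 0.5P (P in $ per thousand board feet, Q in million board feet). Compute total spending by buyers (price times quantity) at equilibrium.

Total spending by buyers = 411889

At equilibrium Qd = Qs, so 1237.25 - 0.75P = -246.5 + 0.5P; collecting terms, 1483.75 = 1.25P and P* = 1187.
Then Q* = 1237.25 - 0.75(1187) = 347.
Total spending by buyers = P* × Q* = 1187 × 347 = 411889.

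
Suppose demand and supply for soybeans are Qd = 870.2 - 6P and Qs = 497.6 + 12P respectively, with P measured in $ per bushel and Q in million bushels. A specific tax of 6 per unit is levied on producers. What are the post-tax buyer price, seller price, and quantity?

P_b = 24.7, P_s = 18.7, Q = 722

The tax drives a wedge P_b - P_s = 6. Substituting P_s = P_b - 6 into supply: Qs = 425.6 + 12P_b.
Market clearing requires 870.2 - 6P_b = 425.6 + 12P_b; hence 444.6 = 18P_b and P_b = 24.7.
Then P_s = 24.7 - 6 = 18.7 and Q = 870.2 - 6(24.7) = 722.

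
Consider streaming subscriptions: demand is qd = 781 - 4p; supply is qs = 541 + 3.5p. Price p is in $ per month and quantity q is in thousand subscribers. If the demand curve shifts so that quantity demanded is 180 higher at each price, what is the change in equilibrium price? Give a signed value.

Δp = 24

Equating demand and supply, 781 - 4p = 541 + 3.5p gives 7.5p = 240, so p* = 32.
Plugging p* into demand: q* = 781 - 4(32) = 653.
After the shift, demand is qd = 961 - 4p.
Re-solving, 7.5p = 420 gives p = 56 and q = 737.
Δp = 56 - 32 = 24.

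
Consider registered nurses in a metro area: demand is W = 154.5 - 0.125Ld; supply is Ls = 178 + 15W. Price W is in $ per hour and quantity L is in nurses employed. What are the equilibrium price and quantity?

Inverting to quantity form: Ld = 1236 - 8W.
Equating demand and supply, 1236 - 8W = 178 + 15W gives 23W = 1058, so W* = 46.
From the demand curve, L* = 1236 - 8(46) = 868.

W* = 46, L* = 868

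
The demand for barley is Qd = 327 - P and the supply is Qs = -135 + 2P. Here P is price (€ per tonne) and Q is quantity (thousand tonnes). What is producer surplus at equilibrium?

Producer surplus = 7482.25

Equating demand and supply, 327 - P = -135 + 2P gives 3P = 462, so P* = 154.
Substitute back: Q* = 327 - 154 = 173.
Supply choke price (Qs = 0): P = 67.5. Producer surplus = ½ × (154 - 67.5) × 173 = 7482.25.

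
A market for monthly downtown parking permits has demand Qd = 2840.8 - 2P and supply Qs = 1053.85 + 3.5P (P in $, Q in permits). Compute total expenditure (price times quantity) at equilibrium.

Total expenditure = 711855.9

At equilibrium Qd = Qs, so 2840.8 - 2P = 1053.85 + 3.5P; collecting terms, 1786.95 = 5.5P and P* = 324.9.
Plugging P* into demand: Q* = 2840.8 - 2(324.9) = 2191.
Total expenditure = P* × Q* = 324.9 × 2191 = 711855.9.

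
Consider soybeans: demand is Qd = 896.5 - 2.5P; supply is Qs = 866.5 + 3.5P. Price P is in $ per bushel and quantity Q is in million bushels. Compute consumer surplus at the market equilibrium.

Consumer surplus = 156291.2

Set Qd = Qs: 896.5 - 2.5P = 866.5 + 3.5P, so 30 = 6P and P* = 5.
Substitute back: Q* = 896.5 - 2.5(5) = 884.
Demand choke price (Qd = 0): P = 896.5/2.5 = 358.6. Consumer surplus = ½ × (358.6 - 5) × 884 = 156291.2.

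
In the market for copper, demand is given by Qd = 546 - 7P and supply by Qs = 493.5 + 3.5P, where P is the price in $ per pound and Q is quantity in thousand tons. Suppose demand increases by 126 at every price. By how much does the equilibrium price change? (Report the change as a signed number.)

At equilibrium Qd = Qs, so 546 - 7P = 493.5 + 3.5P; collecting terms, 52.5 = 10.5P and P* = 5.
From the demand curve, Q* = 546 - 7(5) = 511.
After the shift, demand is Qd = 672 - 7P.
The new intersection has 178.5 = 10.5P, i.e. P = 17, Q = 553.
ΔP = 17 - 5 = 12.

ΔP = 12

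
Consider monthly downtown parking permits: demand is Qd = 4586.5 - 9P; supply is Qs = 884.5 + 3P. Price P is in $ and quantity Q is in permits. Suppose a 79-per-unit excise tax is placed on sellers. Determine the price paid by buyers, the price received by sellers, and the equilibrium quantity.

The tax drives a wedge P_b - P_s = 79. Substituting P_s = P_b - 79 into supply: Qs = 647.5 + 3P_b.
Market clearing requires 4586.5 - 9P_b = 647.5 + 3P_b; hence 3939 = 12P_b and P_b = 328.25.
Then P_s = 328.25 - 79 = 249.25 and Q = 4586.5 - 9(328.25) = 1632.25.

P_b = 328.25, P_s = 249.25, Q = 1632.25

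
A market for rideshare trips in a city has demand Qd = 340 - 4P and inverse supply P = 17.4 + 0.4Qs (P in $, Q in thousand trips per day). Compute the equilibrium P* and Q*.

P* = 59, Q* = 104

Inverting to quantity form: Qs = -43.5 + 2.5P.
At equilibrium Qd = Qs, so 340 - 4P = -43.5 + 2.5P; collecting terms, 383.5 = 6.5P and P* = 59.
Then Q* = 340 - 4(59) = 104.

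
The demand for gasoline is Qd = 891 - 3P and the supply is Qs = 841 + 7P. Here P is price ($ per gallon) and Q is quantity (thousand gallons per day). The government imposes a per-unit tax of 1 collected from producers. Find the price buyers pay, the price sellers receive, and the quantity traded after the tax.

Producers keep P_s = P_b - 1 per unit, so supply in terms of the buyer price is Qs = 834 + 7P_b.
Market clearing requires 891 - 3P_b = 834 + 7P_b; hence 57 = 10P_b and P_b = 5.7.
So P_s = 4.7 and the quantity traded is Q = 891 - 3(5.7) = 873.9.

P_b = 5.7, P_s = 4.7, Q = 873.9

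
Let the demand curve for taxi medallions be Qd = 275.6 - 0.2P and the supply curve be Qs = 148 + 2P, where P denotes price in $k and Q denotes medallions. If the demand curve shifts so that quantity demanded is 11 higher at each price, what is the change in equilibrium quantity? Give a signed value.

Equating demand and supply, 275.6 - 0.2P = 148 + 2P gives 2.2P = 127.6, so P* = 58.
Plugging P* into demand: Q* = 275.6 - 0.2(58) = 264.
After the shift, demand is Qd = 286.6 - 0.2P.
Re-solving, 2.2P = 138.6 gives P = 63 and Q = 274.
ΔQ = 274 - 264 = 10.

ΔQ = 10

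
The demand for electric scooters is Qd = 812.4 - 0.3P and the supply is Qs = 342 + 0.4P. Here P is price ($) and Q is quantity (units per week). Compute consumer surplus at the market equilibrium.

Consumer surplus = 621794.4

Equating demand and supply, 812.4 - 0.3P = 342 + 0.4P gives 0.7P = 470.4, so P* = 672.
From the demand curve, Q* = 812.4 - 0.3(672) = 610.8.
Demand choke price (Qd = 0): P = 812.4/0.3 = 2708. Consumer surplus = ½ × (2708 - 672) × 610.8 = 621794.4.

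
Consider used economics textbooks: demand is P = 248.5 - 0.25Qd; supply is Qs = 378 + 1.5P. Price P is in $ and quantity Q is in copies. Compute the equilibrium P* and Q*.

Inverting to quantity form: Qd = 994 - 4P.
The market clears where 994 - 4P = 378 + 1.5P. Rearranging, 5.5P = 616, hence P* = 112.
Substitute back: Q* = 994 - 4(112) = 546.

P* = 112, Q* = 546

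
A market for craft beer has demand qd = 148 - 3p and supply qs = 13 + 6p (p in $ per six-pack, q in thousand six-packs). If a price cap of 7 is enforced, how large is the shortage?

With p fixed at 7, quantity demanded is 127 and quantity supplied is 55.
Shortage = qd - qs = 127 - 55 = 72.

Shortage = 72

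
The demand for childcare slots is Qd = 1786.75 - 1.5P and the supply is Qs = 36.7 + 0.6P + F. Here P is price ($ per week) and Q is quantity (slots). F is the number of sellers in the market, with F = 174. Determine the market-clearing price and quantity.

With F = 174, supply is Qs = 210.7 + 0.6P.
Equating demand and supply, 1786.75 - 1.5P = 210.7 + 0.6P gives 2.1P = 1576.05, so P* = 750.5.
Substitute back: Q* = 1786.75 - 1.5(750.5) = 661.

P* = 750.5, Q* = 661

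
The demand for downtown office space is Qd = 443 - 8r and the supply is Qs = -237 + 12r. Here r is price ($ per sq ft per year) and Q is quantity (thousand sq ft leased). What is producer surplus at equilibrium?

Producer surplus = 1218.375

At equilibrium Qd = Qs, so 443 - 8r = -237 + 12r; collecting terms, 680 = 20r and r* = 34.
Plugging r* into demand: Q* = 443 - 8(34) = 171.
Supply choke price (Qs = 0): r = 19.75. Producer surplus = ½ × (34 - 19.75) × 171 = 1218.375.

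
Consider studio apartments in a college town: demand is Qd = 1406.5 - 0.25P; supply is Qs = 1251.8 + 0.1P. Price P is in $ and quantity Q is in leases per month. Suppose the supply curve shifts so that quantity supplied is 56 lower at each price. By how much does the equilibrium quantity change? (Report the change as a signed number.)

ΔQ = -40

Equating demand and supply, 1406.5 - 0.25P = 1251.8 + 0.1P gives 0.35P = 154.7, so P* = 442.
Plugging P* into demand: Q* = 1406.5 - 0.25(442) = 1296.
After the shift, supply is Qs = 1195.8 + 0.1P.
New equilibrium: 210.7 = 0.35P, so P = 602 and Q = 1256.
ΔQ = 1256 - 1296 = -40.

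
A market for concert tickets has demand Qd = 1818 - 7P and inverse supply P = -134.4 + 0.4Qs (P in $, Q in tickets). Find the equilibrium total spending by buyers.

Rewriting in direct form: Qs = 336 + 2.5P.
Equating demand and supply, 1818 - 7P = 336 + 2.5P gives 9.5P = 1482, so P* = 156.
Plugging P* into demand: Q* = 1818 - 7(156) = 726.
Total spending by buyers = P* × Q* = 156 × 726 = 113256.

Total spending by buyers = 113256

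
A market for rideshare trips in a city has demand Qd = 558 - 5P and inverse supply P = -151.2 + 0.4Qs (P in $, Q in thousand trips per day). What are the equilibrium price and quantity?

Inverting to quantity form: Qs = 378 + 2.5P.
Equating demand and supply, 558 - 5P = 378 + 2.5P gives 7.5P = 180, so P* = 24.
Substitute back: Q* = 558 - 5(24) = 438.

P* = 24, Q* = 438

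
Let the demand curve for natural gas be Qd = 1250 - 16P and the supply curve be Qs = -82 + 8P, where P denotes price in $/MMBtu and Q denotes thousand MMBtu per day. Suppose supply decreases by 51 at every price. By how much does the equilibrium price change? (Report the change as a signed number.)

ΔP = 2.125

Equating demand and supply, 1250 - 16P = -82 + 8P gives 24P = 1332, so P* = 55.5.
Substitute back: Q* = 1250 - 16(55.5) = 362.
After the shift, supply is Qs = -133 + 8P.
The new intersection has 1383 = 24P, i.e. P = 57.625, Q = 328.
ΔP = 57.625 - 55.5 = 2.125.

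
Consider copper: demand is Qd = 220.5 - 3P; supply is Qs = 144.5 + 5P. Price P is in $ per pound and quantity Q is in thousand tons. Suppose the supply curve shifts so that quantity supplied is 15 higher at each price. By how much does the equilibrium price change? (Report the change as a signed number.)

The market clears where 220.5 - 3P = 144.5 + 5P. Rearranging, 8P = 76, hence P* = 9.5.
Plugging P* into demand: Q* = 220.5 - 3(9.5) = 192.
After the shift, supply is Qs = 159.5 + 5P.
Re-solving, 8P = 61 gives P = 7.625 and Q = 197.625.
ΔP = 7.625 - 9.5 = -1.875.

ΔP = -1.875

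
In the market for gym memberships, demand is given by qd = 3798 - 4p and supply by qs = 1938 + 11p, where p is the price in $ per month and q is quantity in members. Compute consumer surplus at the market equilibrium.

At equilibrium qd = qs, so 3798 - 4p = 1938 + 11p; collecting terms, 1860 = 15p and p* = 124.
Plugging p* into demand: q* = 3798 - 4(124) = 3302.
Demand choke price (qd = 0): p = 3798/4 = 949.5. Consumer surplus = ½ × (949.5 - 124) × 3302 = 1362900.5.

Consumer surplus = 1362900.5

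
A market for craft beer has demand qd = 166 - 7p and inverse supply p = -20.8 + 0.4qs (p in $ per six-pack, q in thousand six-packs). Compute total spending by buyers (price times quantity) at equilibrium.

Total spending by buyers = 984

Inverting to quantity form: qs = 52 + 2.5p.
At equilibrium qd = qs, so 166 - 7p = 52 + 2.5p; collecting terms, 114 = 9.5p and p* = 12.
Substitute back: q* = 166 - 7(12) = 82.
Total spending by buyers = p* × q* = 12 × 82 = 984.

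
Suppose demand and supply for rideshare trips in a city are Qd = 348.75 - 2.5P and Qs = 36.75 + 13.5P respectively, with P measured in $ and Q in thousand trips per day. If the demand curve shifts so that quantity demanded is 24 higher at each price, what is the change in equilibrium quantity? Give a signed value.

The market clears where 348.75 - 2.5P = 36.75 + 13.5P. Rearranging, 16P = 312, hence P* = 19.5.
Plugging P* into demand: Q* = 348.75 - 2.5(19.5) = 300.
After the shift, demand is Qd = 372.75 - 2.5P.
Re-solving, 16P = 336 gives P = 21 and Q = 320.25.
ΔQ = 320.25 - 300 = 20.25.

ΔQ = 20.25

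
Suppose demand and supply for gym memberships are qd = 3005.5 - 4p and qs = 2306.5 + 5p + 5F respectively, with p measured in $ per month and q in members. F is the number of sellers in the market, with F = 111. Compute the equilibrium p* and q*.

With F = 111, supply is qs = 2861.5 + 5p.
At equilibrium qd = qs, so 3005.5 - 4p = 2861.5 + 5p; collecting terms, 144 = 9p and p* = 16.
Plugging p* into demand: q* = 3005.5 - 4(16) = 2941.5.

p* = 16, q* = 2941.5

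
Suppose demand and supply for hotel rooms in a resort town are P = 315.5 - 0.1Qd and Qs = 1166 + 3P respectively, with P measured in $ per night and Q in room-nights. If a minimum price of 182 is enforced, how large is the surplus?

Rewriting in direct form: Qd = 3155 - 10P.
With P fixed at 182, quantity demanded is 1335 and quantity supplied is 1712.
Surplus = Qs - Qd = 1712 - 1335 = 377.

Surplus = 377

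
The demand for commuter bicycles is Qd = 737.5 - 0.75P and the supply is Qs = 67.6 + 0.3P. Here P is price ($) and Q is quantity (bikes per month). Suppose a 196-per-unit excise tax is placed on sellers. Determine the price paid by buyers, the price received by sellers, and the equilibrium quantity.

P_b = 694, P_s = 498, Q = 217

With a tax of 196 on sellers, they supply based on the net price P_s = P_b - 196, so Qs = 8.8 + 0.3P_b.
Equate demand and the shifted supply: 737.5 - 0.75P_b = 8.8 + 0.3P_b, giving 1.05P_b = 728.7, so P_b = 694.
So P_s = 498 and the quantity traded is Q = 737.5 - 0.75(694) = 217.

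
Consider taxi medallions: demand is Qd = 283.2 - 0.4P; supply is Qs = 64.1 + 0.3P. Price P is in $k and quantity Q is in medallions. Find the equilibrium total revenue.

The market clears where 283.2 - 0.4P = 64.1 + 0.3P. Rearranging, 0.7P = 219.1, hence P* = 313.
From the demand curve, Q* = 283.2 - 0.4(313) = 158.
Total revenue = P* × Q* = 313 × 158 = 49454.

Total revenue = 49454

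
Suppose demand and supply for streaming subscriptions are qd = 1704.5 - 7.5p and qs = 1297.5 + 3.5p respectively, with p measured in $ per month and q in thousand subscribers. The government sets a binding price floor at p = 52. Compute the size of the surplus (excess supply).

Surplus = 165

At p = 52: qd = 1314.5 and qs = 1479.5.
Surplus = qs - qd = 1479.5 - 1314.5 = 165.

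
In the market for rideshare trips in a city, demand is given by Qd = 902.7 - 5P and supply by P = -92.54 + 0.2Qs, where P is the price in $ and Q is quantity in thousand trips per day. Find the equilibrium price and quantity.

Rewriting in direct form: Qs = 462.7 + 5P.
Set Qd = Qs: 902.7 - 5P = 462.7 + 5P, so 440 = 10P and P* = 44.
Substitute back: Q* = 902.7 - 5(44) = 682.7.

P* = 44, Q* = 682.7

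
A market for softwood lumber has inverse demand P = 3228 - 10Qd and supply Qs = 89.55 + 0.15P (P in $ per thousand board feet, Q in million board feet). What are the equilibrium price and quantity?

P* = 933, Q* = 229.5

In direct form, Qd = 322.8 - 0.1P.
The market clears where 322.8 - 0.1P = 89.55 + 0.15P. Rearranging, 0.25P = 233.25, hence P* = 933.
Plugging P* into demand: Q* = 322.8 - 0.1(933) = 229.5.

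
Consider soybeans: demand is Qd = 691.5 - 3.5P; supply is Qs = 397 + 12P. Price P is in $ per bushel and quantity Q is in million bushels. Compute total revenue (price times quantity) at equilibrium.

At equilibrium Qd = Qs, so 691.5 - 3.5P = 397 + 12P; collecting terms, 294.5 = 15.5P and P* = 19.
Then Q* = 691.5 - 3.5(19) = 625.
Total revenue = P* × Q* = 19 × 625 = 11875.

Total revenue = 11875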